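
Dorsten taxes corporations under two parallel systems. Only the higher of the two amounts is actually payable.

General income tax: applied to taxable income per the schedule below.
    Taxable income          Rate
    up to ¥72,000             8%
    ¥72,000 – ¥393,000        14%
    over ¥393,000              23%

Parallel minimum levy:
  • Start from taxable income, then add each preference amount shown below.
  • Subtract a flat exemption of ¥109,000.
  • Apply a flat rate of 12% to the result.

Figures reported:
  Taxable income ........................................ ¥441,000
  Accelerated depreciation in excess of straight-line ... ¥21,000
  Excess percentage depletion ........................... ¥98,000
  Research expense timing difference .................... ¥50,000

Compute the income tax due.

Parallel minimum levy:
  Adjusted income: ¥441,000 + ¥21,000 + ¥98,000 + ¥50,000 = ¥610,000
  Less exemption ¥109,000 → base ¥501,000
  ¥501,000 × 12% = ¥60,120

General income tax:
  ¥72,000 × 8% = ¥5,760
  ¥321,000 × 14% = ¥44,940
  ¥48,000 × 23% = ¥11,040
  → ¥61,740

¥61,740 > ¥60,120, so the general income tax governs.

¥61,740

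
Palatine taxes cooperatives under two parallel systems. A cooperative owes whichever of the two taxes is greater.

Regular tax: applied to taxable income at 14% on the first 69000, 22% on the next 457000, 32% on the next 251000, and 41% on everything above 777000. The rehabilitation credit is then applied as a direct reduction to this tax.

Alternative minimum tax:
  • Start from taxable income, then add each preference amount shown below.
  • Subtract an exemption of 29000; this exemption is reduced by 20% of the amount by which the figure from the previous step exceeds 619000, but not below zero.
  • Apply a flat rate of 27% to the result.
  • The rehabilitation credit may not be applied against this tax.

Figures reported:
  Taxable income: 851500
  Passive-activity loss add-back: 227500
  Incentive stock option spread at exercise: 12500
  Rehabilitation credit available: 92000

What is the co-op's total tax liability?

294705

Regular tax:
  69000 × 14% = 9660
  457000 × 22% = 100540
  251000 × 32% = 80320
  74500 × 41% = 30545
  → 221065
  Less rehabilitation credit 92000 → 129065

Alternative minimum tax:
  Adjusted income: 851500 + 227500 + 12500 = 1091500
  Exemption: 20% × (1091500 − 619000) = 94500 ≥ 29000, so the exemption is fully phased out
  Base: 1091500 − 0 = 1091500
  1091500 × 27% = 294705

294705 > 129065, so the alternative minimum tax is the binding amount.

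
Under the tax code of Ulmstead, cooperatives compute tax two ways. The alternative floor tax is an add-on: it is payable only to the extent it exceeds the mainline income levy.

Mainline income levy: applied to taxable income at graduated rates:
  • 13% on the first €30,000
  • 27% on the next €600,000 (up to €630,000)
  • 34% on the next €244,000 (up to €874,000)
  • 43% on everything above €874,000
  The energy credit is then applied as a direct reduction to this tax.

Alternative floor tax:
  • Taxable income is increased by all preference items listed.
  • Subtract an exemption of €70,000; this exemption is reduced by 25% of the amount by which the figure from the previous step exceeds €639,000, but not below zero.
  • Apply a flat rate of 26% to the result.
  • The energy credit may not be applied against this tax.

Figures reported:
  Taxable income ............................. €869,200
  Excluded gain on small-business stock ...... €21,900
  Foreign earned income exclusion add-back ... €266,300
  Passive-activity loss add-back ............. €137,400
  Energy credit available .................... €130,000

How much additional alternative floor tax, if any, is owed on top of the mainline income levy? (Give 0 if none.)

€219,420

Mainline income levy:
  €30,000 × 13% = €3,900
  €600,000 × 27% = €162,000
  €239,200 × 34% = €81,328
  → €247,228
  Less energy credit €130,000 → €117,228

Alternative floor tax:
  Adjusted income: €869,200 + €21,900 + €266,300 + €137,400 = €1,294,800
  Exemption: 25% × (€1,294,800 − €639,000) = €163,950 ≥ €70,000, so the exemption is fully phased out
  Base: €1,294,800 − €0 = €1,294,800
  €1,294,800 × 26% = €336,648

Excess of alternative floor tax over mainline income levy: €336,648 − €117,228 = €219,420.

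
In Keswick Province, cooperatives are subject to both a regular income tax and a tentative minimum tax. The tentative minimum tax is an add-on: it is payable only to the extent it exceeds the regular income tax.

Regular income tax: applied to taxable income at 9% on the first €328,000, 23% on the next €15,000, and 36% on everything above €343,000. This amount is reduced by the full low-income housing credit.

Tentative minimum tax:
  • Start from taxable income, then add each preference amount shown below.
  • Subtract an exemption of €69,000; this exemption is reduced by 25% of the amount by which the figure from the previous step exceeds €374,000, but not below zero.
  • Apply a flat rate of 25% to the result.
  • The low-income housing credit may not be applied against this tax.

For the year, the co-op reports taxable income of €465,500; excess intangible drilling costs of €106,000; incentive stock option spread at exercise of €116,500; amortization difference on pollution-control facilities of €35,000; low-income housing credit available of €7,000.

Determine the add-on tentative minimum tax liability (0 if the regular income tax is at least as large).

Regular income tax:
  €328,000 × 9% = €29,520
  €15,000 × 23% = €3,450
  €122,500 × 36% = €44,100
  → €77,070
  Less low-income housing credit €7,000 → €70,070

Tentative minimum tax:
  Adjusted income: €465,500 + €106,000 + €116,500 + €35,000 = €723,000
  Exemption: 25% × (€723,000 − €374,000) = €87,250 ≥ €69,000, so the exemption is fully phased out
  Base: €723,000 − €0 = €723,000
  €723,000 × 25% = €180,750

Excess of tentative minimum tax over regular income tax: €180,750 − €70,070 = €110,680.

€110,680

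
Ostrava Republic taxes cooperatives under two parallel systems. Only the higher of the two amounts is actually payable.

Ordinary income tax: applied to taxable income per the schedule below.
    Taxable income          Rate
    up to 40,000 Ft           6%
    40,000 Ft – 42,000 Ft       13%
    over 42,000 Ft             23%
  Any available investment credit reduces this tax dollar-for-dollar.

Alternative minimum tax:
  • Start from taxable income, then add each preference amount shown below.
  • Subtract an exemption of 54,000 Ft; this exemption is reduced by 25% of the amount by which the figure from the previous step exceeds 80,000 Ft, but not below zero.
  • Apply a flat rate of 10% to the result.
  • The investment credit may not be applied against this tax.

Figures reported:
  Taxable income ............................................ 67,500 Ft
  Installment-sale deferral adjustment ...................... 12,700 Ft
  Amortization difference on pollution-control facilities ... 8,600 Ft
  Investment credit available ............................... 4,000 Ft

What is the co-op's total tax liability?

Ordinary income tax:
  40,000 Ft × 6% = 2,400 Ft
  2,000 Ft × 13% = 260 Ft
  25,500 Ft × 23% = 5,865 Ft
  → 8,525 Ft
  Less investment credit 4,000 Ft → 4,525 Ft

Alternative minimum tax:
  Adjusted income: 67,500 Ft + 12,700 Ft + 8,600 Ft = 88,800 Ft
  Exemption: 54,000 Ft − 25% × (88,800 Ft − 80,000 Ft) = 54,000 Ft − 2,200 Ft = 51,800 Ft
  Base: 88,800 Ft − 51,800 Ft = 37,000 Ft
  37,000 Ft × 10% = 3,700 Ft

4,525 Ft > 3,700 Ft, so the ordinary income tax governs.

4,525 Ft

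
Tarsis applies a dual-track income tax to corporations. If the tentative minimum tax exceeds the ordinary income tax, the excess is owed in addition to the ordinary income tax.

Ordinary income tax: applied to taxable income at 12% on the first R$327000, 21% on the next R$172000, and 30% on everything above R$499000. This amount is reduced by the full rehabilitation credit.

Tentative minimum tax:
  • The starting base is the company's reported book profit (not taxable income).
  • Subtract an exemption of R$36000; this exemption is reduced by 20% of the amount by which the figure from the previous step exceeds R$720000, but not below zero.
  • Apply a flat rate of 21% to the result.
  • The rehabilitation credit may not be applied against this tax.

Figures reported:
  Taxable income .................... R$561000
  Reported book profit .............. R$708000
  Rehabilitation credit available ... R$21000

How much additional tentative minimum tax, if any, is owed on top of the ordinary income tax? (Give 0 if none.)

R$68160

Ordinary income tax:
  R$327000 × 12% = R$39240
  R$172000 × 21% = R$36120
  R$62000 × 30% = R$18600
  → R$93960
  Less rehabilitation credit R$21000 → R$72960

Tentative minimum tax:
  Base (reported book profit): R$708000
  Exemption: R$708000 ≤ R$720000, so full R$36000 applies
  Base: R$708000 − R$36000 = R$672000
  R$672000 × 21% = R$141120

Excess of tentative minimum tax over ordinary income tax: R$141120 − R$72960 = R$68160.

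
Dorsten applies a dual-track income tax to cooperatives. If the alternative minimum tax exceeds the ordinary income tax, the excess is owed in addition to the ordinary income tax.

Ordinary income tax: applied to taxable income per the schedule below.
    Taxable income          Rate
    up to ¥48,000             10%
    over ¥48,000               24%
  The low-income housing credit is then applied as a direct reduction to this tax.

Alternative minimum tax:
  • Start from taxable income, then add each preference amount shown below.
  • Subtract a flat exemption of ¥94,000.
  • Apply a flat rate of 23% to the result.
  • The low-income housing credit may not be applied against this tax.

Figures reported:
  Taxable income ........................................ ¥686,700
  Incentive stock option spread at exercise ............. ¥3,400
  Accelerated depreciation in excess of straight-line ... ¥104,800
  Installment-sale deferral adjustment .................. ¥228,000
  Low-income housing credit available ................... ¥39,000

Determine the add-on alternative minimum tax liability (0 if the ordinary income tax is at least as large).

Ordinary income tax:
  ¥48,000 × 10% = ¥4,800
  ¥638,700 × 24% = ¥153,288
  → ¥158,088
  Less low-income housing credit ¥39,000 → ¥119,088

Alternative minimum tax:
  Adjusted income: ¥686,700 + ¥3,400 + ¥104,800 + ¥228,000 = ¥1,022,900
  Less exemption ¥94,000 → base ¥928,900
  ¥928,900 × 23% = ¥213,647

Excess of alternative minimum tax over ordinary income tax: ¥213,647 − ¥119,088 = ¥94,559.

¥94,559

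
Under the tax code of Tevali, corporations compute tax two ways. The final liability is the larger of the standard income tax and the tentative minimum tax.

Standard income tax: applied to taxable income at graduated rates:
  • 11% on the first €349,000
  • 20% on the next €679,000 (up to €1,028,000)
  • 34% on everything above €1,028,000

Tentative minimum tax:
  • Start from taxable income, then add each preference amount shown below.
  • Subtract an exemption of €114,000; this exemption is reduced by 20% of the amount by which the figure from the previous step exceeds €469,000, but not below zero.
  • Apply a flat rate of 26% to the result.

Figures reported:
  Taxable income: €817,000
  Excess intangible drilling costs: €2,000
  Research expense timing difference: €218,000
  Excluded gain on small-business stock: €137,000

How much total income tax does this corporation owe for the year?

Standard income tax:
  €349,000 × 11% = €38,390
  €468,000 × 20% = €93,600
  → €131,990

Tentative minimum tax:
  Adjusted income: €817,000 + €2,000 + €218,000 + €137,000 = €1,174,000
  Exemption: 20% × (€1,174,000 − €469,000) = €141,000 ≥ €114,000, so the exemption is fully phased out
  Base: €1,174,000 − €0 = €1,174,000
  €1,174,000 × 26% = €305,240

€305,240 > €131,990, so the tentative minimum tax is the binding amount.

€305,240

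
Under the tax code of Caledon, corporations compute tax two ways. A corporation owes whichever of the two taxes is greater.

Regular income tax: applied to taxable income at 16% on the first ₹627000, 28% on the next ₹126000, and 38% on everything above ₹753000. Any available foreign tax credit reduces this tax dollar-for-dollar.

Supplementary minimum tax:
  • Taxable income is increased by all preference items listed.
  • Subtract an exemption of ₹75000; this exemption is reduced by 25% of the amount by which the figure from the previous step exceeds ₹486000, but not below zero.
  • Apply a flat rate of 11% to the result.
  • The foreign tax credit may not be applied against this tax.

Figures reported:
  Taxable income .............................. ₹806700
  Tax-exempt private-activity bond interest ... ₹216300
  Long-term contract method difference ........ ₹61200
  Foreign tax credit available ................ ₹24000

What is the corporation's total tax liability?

₹132006

Supplementary minimum tax:
  Adjusted income: ₹806700 + ₹216300 + ₹61200 = ₹1084200
  Exemption: 25% × (₹1084200 − ₹486000) = ₹149550 ≥ ₹75000, so the exemption is fully phased out
  Base: ₹1084200 − ₹0 = ₹1084200
  ₹1084200 × 11% = ₹119262

Regular income tax:
  ₹627000 × 16% = ₹100320
  ₹126000 × 28% = ₹35280
  ₹53700 × 38% = ₹20406
  → ₹156006
  Less foreign tax credit ₹24000 → ₹132006

₹132006 > ₹119262, so the regular income tax governs.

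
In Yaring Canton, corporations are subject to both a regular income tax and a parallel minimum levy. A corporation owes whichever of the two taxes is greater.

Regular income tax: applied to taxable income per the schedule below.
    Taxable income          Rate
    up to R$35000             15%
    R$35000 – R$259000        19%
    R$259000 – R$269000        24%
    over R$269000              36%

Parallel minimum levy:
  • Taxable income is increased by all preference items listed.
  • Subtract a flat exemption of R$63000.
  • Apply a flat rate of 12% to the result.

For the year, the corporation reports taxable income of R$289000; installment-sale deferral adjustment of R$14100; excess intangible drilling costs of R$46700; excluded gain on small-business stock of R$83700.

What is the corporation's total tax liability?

R$57410

Parallel minimum levy:
  Adjusted income: R$289000 + R$14100 + R$46700 + R$83700 = R$433500
  Less exemption R$63000 → base R$370500
  R$370500 × 12% = R$44460

Regular income tax:
  R$35000 × 15% = R$5250
  R$224000 × 19% = R$42560
  R$10000 × 24% = R$2400
  R$20000 × 36% = R$7200
  → R$57410

R$57410 > R$44460, so the regular income tax governs.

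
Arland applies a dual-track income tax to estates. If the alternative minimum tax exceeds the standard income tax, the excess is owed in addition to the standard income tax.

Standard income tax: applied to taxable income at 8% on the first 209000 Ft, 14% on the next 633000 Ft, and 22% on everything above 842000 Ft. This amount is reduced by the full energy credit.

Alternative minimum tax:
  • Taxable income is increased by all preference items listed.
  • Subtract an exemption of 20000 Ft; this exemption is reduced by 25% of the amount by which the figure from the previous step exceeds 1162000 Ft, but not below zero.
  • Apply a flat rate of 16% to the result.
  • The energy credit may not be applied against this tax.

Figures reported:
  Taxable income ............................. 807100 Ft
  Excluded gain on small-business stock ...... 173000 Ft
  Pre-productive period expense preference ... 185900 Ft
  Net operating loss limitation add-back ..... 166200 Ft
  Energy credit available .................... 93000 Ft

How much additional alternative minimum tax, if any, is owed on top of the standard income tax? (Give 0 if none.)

Standard income tax:
  209000 Ft × 8% = 16720 Ft
  598100 Ft × 14% = 83734 Ft
  → 100454 Ft
  Less energy credit 93000 Ft → 7454 Ft

Alternative minimum tax:
  Adjusted income: 807100 Ft + 173000 Ft + 185900 Ft + 166200 Ft = 1332200 Ft
  Exemption: 25% × (1332200 Ft − 1162000 Ft) = 42550 Ft ≥ 20000 Ft, so the exemption is fully phased out
  Base: 1332200 Ft − 0 Ft = 1332200 Ft
  1332200 Ft × 16% = 213152 Ft

Excess of alternative minimum tax over standard income tax: 213152 Ft − 7454 Ft = 205698 Ft.

205698 Ft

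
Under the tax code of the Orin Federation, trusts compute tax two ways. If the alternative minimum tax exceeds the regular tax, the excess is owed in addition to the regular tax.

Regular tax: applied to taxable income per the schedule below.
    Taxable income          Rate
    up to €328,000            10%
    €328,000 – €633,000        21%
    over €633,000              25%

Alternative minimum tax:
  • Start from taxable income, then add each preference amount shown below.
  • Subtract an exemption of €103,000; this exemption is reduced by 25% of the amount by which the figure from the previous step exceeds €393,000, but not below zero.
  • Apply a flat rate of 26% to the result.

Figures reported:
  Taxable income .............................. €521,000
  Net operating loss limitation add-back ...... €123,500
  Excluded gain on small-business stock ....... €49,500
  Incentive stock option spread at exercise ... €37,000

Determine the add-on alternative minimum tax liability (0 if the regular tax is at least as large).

Regular tax:
  €328,000 × 10% = €32,800
  €193,000 × 21% = €40,530
  → €73,330

Alternative minimum tax:
  Adjusted income: €521,000 + €123,500 + €49,500 + €37,000 = €731,000
  Exemption: €103,000 − 25% × (€731,000 − €393,000) = €103,000 − €84,500 = €18,500
  Base: €731,000 − €18,500 = €712,500
  €712,500 × 26% = €185,250

Excess of alternative minimum tax over regular tax: €185,250 − €73,330 = €111,920.

€111,920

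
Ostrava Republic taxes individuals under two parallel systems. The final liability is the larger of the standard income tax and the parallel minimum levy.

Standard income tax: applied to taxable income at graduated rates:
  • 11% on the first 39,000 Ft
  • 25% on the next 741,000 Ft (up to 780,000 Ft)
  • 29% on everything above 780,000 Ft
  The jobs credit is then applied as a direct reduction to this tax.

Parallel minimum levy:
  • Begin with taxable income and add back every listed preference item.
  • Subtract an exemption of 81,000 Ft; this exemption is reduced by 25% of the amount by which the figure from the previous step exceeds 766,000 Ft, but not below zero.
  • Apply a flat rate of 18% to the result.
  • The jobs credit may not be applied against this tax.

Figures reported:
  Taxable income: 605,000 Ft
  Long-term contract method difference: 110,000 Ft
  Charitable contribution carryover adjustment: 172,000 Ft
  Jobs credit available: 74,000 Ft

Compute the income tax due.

150,525 Ft

Standard income tax:
  39,000 Ft × 11% = 4,290 Ft
  566,000 Ft × 25% = 141,500 Ft
  → 145,790 Ft
  Less jobs credit 74,000 Ft → 71,790 Ft

Parallel minimum levy:
  Adjusted income: 605,000 Ft + 110,000 Ft + 172,000 Ft = 887,000 Ft
  Exemption: 81,000 Ft − 25% × (887,000 Ft − 766,000 Ft) = 81,000 Ft − 30,250 Ft = 50,750 Ft
  Base: 887,000 Ft − 50,750 Ft = 836,250 Ft
  836,250 Ft × 18% = 150,525 Ft

150,525 Ft > 71,790 Ft, so the parallel minimum levy is the binding amount.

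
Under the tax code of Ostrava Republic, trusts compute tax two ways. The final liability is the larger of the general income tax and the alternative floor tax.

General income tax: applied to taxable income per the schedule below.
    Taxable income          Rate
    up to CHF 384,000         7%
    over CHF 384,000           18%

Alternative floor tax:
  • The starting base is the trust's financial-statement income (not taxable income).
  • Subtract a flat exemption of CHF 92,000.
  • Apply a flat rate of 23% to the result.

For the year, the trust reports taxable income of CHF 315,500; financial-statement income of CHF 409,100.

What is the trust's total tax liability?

CHF 72,933

Alternative floor tax:
  Base (financial-statement income): CHF 409,100
  Less exemption CHF 92,000 → base CHF 317,100
  CHF 317,100 × 23% = CHF 72,933

General income tax:
  CHF 315,500 × 7% = CHF 22,085

CHF 72,933 > CHF 22,085, so the alternative floor tax is the binding amount.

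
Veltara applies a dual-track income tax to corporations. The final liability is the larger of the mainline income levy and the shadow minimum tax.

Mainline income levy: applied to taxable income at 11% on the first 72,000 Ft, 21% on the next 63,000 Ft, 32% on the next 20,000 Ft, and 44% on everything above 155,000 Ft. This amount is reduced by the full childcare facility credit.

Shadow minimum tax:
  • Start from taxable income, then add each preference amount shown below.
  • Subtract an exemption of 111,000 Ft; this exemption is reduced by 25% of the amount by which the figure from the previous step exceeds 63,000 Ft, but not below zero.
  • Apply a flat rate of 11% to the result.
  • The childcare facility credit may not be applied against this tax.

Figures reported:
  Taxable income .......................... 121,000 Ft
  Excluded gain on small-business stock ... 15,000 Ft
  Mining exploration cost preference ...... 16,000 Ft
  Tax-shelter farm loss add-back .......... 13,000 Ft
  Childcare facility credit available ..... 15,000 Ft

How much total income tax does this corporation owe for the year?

Mainline income levy:
  72,000 Ft × 11% = 7,920 Ft
  49,000 Ft × 21% = 10,290 Ft
  → 18,210 Ft
  Less childcare facility credit 15,000 Ft → 3,210 Ft

Shadow minimum tax:
  Adjusted income: 121,000 Ft + 15,000 Ft + 16,000 Ft + 13,000 Ft = 165,000 Ft
  Exemption: 111,000 Ft − 25% × (165,000 Ft − 63,000 Ft) = 111,000 Ft − 25,500 Ft = 85,500 Ft
  Base: 165,000 Ft − 85,500 Ft = 79,500 Ft
  79,500 Ft × 11% = 8,745 Ft

8,745 Ft > 3,210 Ft, so the shadow minimum tax is the binding amount.

8,745 Ft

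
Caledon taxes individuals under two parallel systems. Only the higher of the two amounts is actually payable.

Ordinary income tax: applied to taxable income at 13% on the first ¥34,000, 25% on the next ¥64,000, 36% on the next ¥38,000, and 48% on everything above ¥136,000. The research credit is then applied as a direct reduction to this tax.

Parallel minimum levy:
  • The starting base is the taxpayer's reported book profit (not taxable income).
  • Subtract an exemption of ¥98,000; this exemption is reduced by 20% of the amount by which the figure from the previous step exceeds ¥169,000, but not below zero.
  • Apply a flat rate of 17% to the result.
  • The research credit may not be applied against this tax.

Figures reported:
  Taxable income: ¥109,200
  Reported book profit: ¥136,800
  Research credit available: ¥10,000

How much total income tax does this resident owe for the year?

¥14,452

Parallel minimum levy:
  Base (reported book profit): ¥136,800
  Exemption: ¥136,800 ≤ ¥169,000, so full ¥98,000 applies
  Base: ¥136,800 − ¥98,000 = ¥38,800
  ¥38,800 × 17% = ¥6,596

Ordinary income tax:
  ¥34,000 × 13% = ¥4,420
  ¥64,000 × 25% = ¥16,000
  ¥11,200 × 36% = ¥4,032
  → ¥24,452
  Less research credit ¥10,000 → ¥14,452

¥14,452 > ¥6,596, so the ordinary income tax governs.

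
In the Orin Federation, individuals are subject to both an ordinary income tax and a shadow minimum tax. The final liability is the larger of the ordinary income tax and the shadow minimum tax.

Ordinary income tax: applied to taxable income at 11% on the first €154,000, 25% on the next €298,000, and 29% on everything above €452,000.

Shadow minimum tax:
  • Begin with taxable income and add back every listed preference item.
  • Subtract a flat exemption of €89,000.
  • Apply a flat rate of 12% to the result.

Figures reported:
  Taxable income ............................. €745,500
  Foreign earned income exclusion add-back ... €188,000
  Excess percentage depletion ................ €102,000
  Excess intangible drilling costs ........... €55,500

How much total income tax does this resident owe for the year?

Shadow minimum tax:
  Adjusted income: €745,500 + €188,000 + €102,000 + €55,500 = €1,091,000
  Less exemption €89,000 → base €1,002,000
  €1,002,000 × 12% = €120,240

Ordinary income tax:
  €154,000 × 11% = €16,940
  €298,000 × 25% = €74,500
  €293,500 × 29% = €85,115
  → €176,555

€176,555 > €120,240, so the ordinary income tax governs.

€176,555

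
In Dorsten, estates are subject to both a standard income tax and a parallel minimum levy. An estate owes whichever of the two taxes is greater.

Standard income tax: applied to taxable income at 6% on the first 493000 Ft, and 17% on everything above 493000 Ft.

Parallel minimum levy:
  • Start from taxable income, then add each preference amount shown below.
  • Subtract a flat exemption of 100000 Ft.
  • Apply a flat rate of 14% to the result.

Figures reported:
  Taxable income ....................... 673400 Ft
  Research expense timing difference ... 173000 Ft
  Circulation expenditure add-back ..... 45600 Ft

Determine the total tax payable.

Standard income tax:
  493000 Ft × 6% = 29580 Ft
  180400 Ft × 17% = 30668 Ft
  → 60248 Ft

Parallel minimum levy:
  Adjusted income: 673400 Ft + 173000 Ft + 45600 Ft = 892000 Ft
  Less exemption 100000 Ft → base 792000 Ft
  792000 Ft × 14% = 110880 Ft

110880 Ft > 60248 Ft, so the parallel minimum levy is the binding amount.

110880 Ft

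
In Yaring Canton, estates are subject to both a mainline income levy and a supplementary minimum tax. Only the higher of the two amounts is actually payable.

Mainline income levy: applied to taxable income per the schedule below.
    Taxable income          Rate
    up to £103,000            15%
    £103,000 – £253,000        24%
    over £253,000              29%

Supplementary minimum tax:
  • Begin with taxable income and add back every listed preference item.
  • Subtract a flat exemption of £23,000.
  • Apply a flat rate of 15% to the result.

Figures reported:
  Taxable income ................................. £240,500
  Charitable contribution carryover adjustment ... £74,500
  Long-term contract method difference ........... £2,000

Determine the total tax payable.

Mainline income levy:
  £103,000 × 15% = £15,450
  £137,500 × 24% = £33,000
  → £48,450

Supplementary minimum tax:
  Adjusted income: £240,500 + £74,500 + £2,000 = £317,000
  Less exemption £23,000 → base £294,000
  £294,000 × 15% = £44,100

£48,450 > £44,100, so the mainline income levy governs.

£48,450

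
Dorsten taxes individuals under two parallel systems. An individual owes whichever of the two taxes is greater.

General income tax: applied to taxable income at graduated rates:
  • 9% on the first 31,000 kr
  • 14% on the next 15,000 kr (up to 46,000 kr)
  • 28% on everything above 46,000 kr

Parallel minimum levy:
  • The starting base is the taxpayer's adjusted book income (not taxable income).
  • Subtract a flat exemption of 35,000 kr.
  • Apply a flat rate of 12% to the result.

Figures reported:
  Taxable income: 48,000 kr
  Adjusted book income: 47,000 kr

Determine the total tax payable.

Parallel minimum levy:
  Base (adjusted book income): 47,000 kr
  Less exemption 35,000 kr → base 12,000 kr
  12,000 kr × 12% = 1,440 kr

General income tax:
  31,000 kr × 9% = 2,790 kr
  15,000 kr × 14% = 2,100 kr
  2,000 kr × 28% = 560 kr
  → 5,450 kr

5,450 kr > 1,440 kr, so the general income tax governs.

5,450 kr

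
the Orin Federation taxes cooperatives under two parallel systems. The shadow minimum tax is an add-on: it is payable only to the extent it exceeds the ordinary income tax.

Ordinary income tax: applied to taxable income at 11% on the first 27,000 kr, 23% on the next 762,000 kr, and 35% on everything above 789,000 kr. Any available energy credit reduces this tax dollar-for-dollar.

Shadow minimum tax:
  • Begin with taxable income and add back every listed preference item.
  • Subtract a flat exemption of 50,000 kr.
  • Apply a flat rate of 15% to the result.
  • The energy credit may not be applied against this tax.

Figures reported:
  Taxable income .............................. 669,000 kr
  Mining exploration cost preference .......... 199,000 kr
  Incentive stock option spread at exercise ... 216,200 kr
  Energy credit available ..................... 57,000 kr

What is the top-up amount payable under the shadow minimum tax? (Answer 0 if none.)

61,500 kr

Shadow minimum tax:
  Adjusted income: 669,000 kr + 199,000 kr + 216,200 kr = 1,084,200 kr
  Less exemption 50,000 kr → base 1,034,200 kr
  1,034,200 kr × 15% = 155,130 kr

Ordinary income tax:
  27,000 kr × 11% = 2,970 kr
  642,000 kr × 23% = 147,660 kr
  → 150,630 kr
  Less energy credit 57,000 kr → 93,630 kr

Excess of shadow minimum tax over ordinary income tax: 155,130 kr − 93,630 kr = 61,500 kr.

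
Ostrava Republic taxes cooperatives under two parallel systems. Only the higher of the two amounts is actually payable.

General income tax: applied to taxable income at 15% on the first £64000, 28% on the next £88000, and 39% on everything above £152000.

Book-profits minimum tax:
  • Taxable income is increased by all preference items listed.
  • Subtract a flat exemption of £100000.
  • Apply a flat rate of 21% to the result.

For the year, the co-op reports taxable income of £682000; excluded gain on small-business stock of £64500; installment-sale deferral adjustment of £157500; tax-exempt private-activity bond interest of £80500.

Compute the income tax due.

£240940

Book-profits minimum tax:
  Adjusted income: £682000 + £64500 + £157500 + £80500 = £984500
  Less exemption £100000 → base £884500
  £884500 × 21% = £185745

General income tax:
  £64000 × 15% = £9600
  £88000 × 28% = £24640
  £530000 × 39% = £206700
  → £240940

£240940 > £185745, so the general income tax governs.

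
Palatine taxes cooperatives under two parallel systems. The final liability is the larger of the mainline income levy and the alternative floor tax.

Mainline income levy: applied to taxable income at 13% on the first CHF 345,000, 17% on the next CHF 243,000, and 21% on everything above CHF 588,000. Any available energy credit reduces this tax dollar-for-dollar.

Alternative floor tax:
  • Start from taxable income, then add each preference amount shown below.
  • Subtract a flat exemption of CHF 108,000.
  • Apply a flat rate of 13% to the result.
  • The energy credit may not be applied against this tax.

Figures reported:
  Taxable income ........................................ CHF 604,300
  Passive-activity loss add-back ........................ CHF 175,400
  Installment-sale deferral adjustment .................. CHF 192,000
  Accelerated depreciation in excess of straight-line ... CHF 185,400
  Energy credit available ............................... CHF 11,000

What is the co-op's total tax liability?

Mainline income levy:
  CHF 345,000 × 13% = CHF 44,850
  CHF 243,000 × 17% = CHF 41,310
  CHF 16,300 × 21% = CHF 3,423
  → CHF 89,583
  Less energy credit CHF 11,000 → CHF 78,583

Alternative floor tax:
  Adjusted income: CHF 604,300 + CHF 175,400 + CHF 192,000 + CHF 185,400 = CHF 1,157,100
  Less exemption CHF 108,000 → base CHF 1,049,100
  CHF 1,049,100 × 13% = CHF 136,383

CHF 136,383 > CHF 78,583, so the alternative floor tax is the binding amount.

CHF 136,383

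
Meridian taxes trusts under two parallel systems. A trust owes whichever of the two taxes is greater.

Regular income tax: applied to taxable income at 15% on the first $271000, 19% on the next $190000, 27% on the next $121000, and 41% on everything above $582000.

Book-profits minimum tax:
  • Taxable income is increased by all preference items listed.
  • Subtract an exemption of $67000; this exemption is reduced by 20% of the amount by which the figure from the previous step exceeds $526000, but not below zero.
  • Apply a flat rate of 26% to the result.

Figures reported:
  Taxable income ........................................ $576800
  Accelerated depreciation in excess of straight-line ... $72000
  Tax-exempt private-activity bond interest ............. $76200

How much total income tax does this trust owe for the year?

Book-profits minimum tax:
  Adjusted income: $576800 + $72000 + $76200 = $725000
  Exemption: $67000 − 20% × ($725000 − $526000) = $67000 − $39800 = $27200
  Base: $725000 − $27200 = $697800
  $697800 × 26% = $181428

Regular income tax:
  $271000 × 15% = $40650
  $190000 × 19% = $36100
  $115800 × 27% = $31266
  → $108016

$181428 > $108016, so the book-profits minimum tax is the binding amount.

$181428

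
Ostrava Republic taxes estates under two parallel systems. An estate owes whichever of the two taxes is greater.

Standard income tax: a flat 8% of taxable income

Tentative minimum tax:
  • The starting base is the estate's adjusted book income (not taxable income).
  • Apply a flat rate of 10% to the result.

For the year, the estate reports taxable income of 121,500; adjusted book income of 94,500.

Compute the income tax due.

Standard income tax:
  121,500 × 8% = 9,720

Tentative minimum tax:
  Base (adjusted book income): 94,500
  94,500 × 10% = 9,450

9,720 > 9,450, so the standard income tax governs.

9,720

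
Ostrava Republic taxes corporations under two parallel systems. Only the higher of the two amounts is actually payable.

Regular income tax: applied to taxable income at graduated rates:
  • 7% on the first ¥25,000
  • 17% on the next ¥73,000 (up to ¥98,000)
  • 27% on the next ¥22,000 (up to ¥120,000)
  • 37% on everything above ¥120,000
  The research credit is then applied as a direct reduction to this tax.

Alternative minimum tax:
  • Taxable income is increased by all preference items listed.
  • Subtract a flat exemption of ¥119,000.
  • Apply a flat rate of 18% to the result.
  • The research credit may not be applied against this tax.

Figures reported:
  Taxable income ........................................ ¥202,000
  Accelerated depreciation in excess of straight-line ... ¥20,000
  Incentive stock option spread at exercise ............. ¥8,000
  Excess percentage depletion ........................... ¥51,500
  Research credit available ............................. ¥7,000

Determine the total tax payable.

¥43,440

Alternative minimum tax:
  Adjusted income: ¥202,000 + ¥20,000 + ¥8,000 + ¥51,500 = ¥281,500
  Less exemption ¥119,000 → base ¥162,500
  ¥162,500 × 18% = ¥29,250

Regular income tax:
  ¥25,000 × 7% = ¥1,750
  ¥73,000 × 17% = ¥12,410
  ¥22,000 × 27% = ¥5,940
  ¥82,000 × 37% = ¥30,340
  → ¥50,440
  Less research credit ¥7,000 → ¥43,440

¥43,440 > ¥29,250, so the regular income tax governs.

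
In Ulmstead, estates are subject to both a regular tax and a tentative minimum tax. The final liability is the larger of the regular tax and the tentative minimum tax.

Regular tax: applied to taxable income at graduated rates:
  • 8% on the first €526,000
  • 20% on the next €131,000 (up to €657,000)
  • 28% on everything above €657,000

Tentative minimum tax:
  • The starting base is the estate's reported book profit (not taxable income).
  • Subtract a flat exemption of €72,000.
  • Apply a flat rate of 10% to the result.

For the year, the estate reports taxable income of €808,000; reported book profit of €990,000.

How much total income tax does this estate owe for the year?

Regular tax:
  €526,000 × 8% = €42,080
  €131,000 × 20% = €26,200
  €151,000 × 28% = €42,280
  → €110,560

Tentative minimum tax:
  Base (reported book profit): €990,000
  Less exemption €72,000 → base €918,000
  €918,000 × 10% = €91,800

€110,560 > €91,800, so the regular tax governs.

€110,560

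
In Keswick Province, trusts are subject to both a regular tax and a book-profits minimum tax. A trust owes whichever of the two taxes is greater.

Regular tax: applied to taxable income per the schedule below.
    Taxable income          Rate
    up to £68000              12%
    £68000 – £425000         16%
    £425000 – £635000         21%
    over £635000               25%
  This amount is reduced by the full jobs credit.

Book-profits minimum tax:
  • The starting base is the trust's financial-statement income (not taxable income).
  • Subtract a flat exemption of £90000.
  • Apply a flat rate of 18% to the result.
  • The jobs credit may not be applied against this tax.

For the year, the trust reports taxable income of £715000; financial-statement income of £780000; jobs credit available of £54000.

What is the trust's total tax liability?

Regular tax:
  £68000 × 12% = £8160
  £357000 × 16% = £57120
  £210000 × 21% = £44100
  £80000 × 25% = £20000
  → £129380
  Less jobs credit £54000 → £75380

Book-profits minimum tax:
  Base (financial-statement income): £780000
  Less exemption £90000 → base £690000
  £690000 × 18% = £124200

£124200 > £75380, so the book-profits minimum tax is the binding amount.

£124200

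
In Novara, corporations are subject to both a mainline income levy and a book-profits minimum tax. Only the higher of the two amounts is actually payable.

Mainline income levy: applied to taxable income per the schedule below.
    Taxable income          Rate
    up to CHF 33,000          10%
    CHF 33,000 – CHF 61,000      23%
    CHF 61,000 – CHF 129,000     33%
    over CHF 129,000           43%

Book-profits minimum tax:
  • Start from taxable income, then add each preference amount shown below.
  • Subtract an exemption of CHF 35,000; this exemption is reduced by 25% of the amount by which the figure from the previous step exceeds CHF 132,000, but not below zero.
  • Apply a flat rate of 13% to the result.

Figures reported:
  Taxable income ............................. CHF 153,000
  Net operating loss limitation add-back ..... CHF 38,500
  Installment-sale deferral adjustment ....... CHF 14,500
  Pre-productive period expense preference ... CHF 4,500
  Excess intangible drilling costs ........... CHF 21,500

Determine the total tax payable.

CHF 42,500

Mainline income levy:
  CHF 33,000 × 10% = CHF 3,300
  CHF 28,000 × 23% = CHF 6,440
  CHF 68,000 × 33% = CHF 22,440
  CHF 24,000 × 43% = CHF 10,320
  → CHF 42,500

Book-profits minimum tax:
  Adjusted income: CHF 153,000 + CHF 38,500 + CHF 14,500 + CHF 4,500 + CHF 21,500 = CHF 232,000
  Exemption: CHF 35,000 − 25% × (CHF 232,000 − CHF 132,000) = CHF 35,000 − CHF 25,000 = CHF 10,000
  Base: CHF 232,000 − CHF 10,000 = CHF 222,000
  CHF 222,000 × 13% = CHF 28,860

CHF 42,500 > CHF 28,860, so the mainline income levy governs.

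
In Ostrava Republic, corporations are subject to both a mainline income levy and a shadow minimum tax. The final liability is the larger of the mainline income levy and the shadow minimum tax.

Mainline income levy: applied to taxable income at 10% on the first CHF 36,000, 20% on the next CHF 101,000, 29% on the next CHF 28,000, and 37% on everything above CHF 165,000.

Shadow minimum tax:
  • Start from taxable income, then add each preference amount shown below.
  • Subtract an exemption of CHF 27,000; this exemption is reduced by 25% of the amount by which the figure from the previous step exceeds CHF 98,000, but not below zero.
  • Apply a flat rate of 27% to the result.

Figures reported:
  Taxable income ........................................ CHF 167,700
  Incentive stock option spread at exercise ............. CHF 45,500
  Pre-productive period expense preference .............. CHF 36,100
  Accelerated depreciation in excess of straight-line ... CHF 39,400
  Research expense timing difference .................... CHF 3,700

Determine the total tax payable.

CHF 78,948

Shadow minimum tax:
  Adjusted income: CHF 167,700 + CHF 45,500 + CHF 36,100 + CHF 39,400 + CHF 3,700 = CHF 292,400
  Exemption: 25% × (CHF 292,400 − CHF 98,000) = CHF 48,600 ≥ CHF 27,000, so the exemption is fully phased out
  Base: CHF 292,400 − CHF 0 = CHF 292,400
  CHF 292,400 × 27% = CHF 78,948

Mainline income levy:
  CHF 36,000 × 10% = CHF 3,600
  CHF 101,000 × 20% = CHF 20,200
  CHF 28,000 × 29% = CHF 8,120
  CHF 2,700 × 37% = CHF 999
  → CHF 32,919

CHF 78,948 > CHF 32,919, so the shadow minimum tax is the binding amount.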